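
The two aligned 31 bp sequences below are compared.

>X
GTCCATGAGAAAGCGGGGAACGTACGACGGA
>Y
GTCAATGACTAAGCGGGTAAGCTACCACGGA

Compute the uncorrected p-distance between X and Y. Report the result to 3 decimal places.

The sequences differ at 7 of 31 positions (sites 4, 9, 10, 18, 21, 22, 26).
p = 7/31 = 0.225806… ≈ 0.226 (to 3 d.p.).

0.226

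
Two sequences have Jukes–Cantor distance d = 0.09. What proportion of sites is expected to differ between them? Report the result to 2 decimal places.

p = (3/4)(1 − e^(−4d/3)) = 0.75 × (1 − e^(-0.12)) = 0.75 × (1 − 0.886920) = 0.084810.

0.08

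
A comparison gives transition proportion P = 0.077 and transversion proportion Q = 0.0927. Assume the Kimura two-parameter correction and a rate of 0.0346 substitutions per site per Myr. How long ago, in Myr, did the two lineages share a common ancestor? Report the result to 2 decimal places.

Under the Kimura two-parameter model, d = −½ ln(1 − 2P − Q) − ¼ ln(1 − 2Q).
1 − 2P − Q = 0.7533, giving −½ ln(0.7533) = 0.141646.
1 − 2Q = 0.8146, giving −¼ ln(0.8146) = 0.051265.
d = 0.141646 + 0.051265 = 0.192911.
Under a molecular clock d = 2μt, so t = d/(2μ) = 0.192911 / (2 × 0.0346) = 2.79 Myr.

2.79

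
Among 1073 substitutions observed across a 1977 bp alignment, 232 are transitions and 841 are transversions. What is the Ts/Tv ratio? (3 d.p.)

R = 232/841 = 0.275862… ≈ 0.276 (to 3 d.p.).

0.276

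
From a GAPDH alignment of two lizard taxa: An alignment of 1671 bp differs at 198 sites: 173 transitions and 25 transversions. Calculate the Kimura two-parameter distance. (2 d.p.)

0.13

P = 173/1671 ≈ 0.103531 and Q = 25/1671 ≈ 0.014961.
Under the Kimura two-parameter model, d = −½ ln(1 − 2P − Q) − ¼ ln(1 − 2Q).
1 − 2P − Q = 0.777977, giving −½ ln(0.777977) = 0.125529.
1 − 2Q = 0.970078, giving −¼ ln(0.970078) = 0.007595.
d = 0.125529 + 0.007595 = 0.133124.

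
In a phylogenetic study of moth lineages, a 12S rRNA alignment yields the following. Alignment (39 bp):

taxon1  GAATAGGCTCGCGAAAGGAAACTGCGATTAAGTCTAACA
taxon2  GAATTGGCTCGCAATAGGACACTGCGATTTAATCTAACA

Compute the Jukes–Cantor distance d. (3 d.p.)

The sequences differ at 6 of 39 sites (5, 13, 15, 20, 30, 32), so p = 6/39 ≈ 0.153846.
d = −(3/4) ln(1 − 4p/3) = −0.75 ln(1 − 0.205128) = −0.75 ln(0.794872)
  = −0.75 × (-0.229574) = 0.172181 substitutions/site.

0.172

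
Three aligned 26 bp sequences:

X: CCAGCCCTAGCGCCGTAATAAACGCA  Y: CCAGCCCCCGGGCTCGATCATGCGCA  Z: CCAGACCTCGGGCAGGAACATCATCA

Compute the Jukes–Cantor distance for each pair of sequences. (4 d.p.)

X–Y: 10/26 sites differ → p ≈ 0.384615, d = −0.75 ln(1 − 0.51282) = 0.539341 ≈ 0.5393.
X–Z: 10/26 sites differ → p ≈ 0.384615, d = −0.75 ln(1 − 0.51282) = 0.539341 ≈ 0.5393.
Y–Z: 8/26 sites differ → p ≈ 0.307692, d = −0.75 ln(1 − 0.410256) = 0.396050 ≈ 0.3961.

d(X,Y) = 0.5393, d(X,Z) = 0.5393, d(Y,Z) = 0.3961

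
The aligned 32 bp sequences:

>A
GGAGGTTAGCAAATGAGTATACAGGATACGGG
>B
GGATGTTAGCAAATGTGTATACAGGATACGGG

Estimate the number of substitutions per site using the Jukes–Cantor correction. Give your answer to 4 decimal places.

0.0653

The sequences differ at 2 of 32 sites (4, 16), so p = 2/32 = 0.0625.
d = −(3/4) ln(1 − 4p/3) = −0.75 ln(1 − 0.083333) = −0.75 ln(0.916667)
  = −0.75 × (-0.087011) = 0.065258 substitutions/site.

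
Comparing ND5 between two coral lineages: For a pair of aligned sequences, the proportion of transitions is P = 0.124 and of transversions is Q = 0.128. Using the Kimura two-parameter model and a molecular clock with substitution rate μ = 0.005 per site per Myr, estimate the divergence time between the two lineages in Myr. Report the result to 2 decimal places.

Under the Kimura two-parameter model, d = −½ ln(1 − 2P − Q) − ¼ ln(1 − 2Q).
1 − 2P − Q = 0.624, giving −½ ln(0.624) = 0.235802.
1 − 2Q = 0.744, giving −¼ ln(0.744) = 0.073929.
d = 0.235802 + 0.073929 = 0.309731.
Under a molecular clock d = 2μt, so t = d/(2μ) = 0.309731 / (2 × 0.005) = 30.97 Myr.

30.97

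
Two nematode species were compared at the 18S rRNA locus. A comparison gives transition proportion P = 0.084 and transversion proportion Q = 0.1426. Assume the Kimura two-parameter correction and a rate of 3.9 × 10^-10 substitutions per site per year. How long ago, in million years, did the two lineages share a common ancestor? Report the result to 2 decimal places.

346.03

Under the Kimura two-parameter model, d = −½ ln(1 − 2P − Q) − ¼ ln(1 − 2Q).
1 − 2P − Q = 0.6894, giving −½ ln(0.6894) = 0.185967.
1 − 2Q = 0.7148, giving −¼ ln(0.7148) = 0.083938.
d = 0.185967 + 0.083938 = 0.269905.
Under a molecular clock d = 2μt, so t = d/(2μ) = 0.269905 / (2 × 3.9 × 10^-10) = 346.03 million years.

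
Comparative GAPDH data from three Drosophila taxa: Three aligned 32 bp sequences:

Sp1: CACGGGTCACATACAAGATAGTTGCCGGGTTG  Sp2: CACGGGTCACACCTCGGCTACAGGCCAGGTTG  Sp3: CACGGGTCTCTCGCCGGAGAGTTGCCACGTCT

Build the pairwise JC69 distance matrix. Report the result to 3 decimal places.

d(Sp1,Sp2) = 0.404, d(Sp1,Sp3) = 0.460, d(Sp2,Sp3) = 0.520

Sp1–Sp2: 10/32 sites differ → p = 0.3125, d = −0.75 ln(1 − 0.416667) = 0.404248 ≈ 0.404.
Sp1–Sp3: 11/32 sites differ → p = 0.34375, d = −0.75 ln(1 − 0.458333) = 0.459828 ≈ 0.460.
Sp2–Sp3: 12/32 sites differ → p = 0.375, d = −0.75 ln(1 − 0.5) = 0.519860 ≈ 0.520.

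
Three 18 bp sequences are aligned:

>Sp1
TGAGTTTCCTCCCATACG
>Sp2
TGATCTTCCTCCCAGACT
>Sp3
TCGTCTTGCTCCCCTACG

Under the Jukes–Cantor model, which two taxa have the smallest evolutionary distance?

Sp1–Sp2: 4/18 differ, p = 0.222, d = 0.264.
Sp1–Sp3: 6/18 differ, p = 0.333, d = 0.441.
Sp2–Sp3: 6/18 differ, p = 0.333, d = 0.441.
The smallest distance is between Sp1 and Sp2.

Sp1 and Sp2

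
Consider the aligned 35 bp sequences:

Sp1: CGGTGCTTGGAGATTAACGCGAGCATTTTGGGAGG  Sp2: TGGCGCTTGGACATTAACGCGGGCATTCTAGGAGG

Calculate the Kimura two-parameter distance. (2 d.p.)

0.20

Of 35 sites, 5 differences are transitions and 1 are transversions, so P = 5/35 ≈ 0.142857 and Q = 1/35 ≈ 0.028571.
Under the Kimura two-parameter model, d = −½ ln(1 − 2P − Q) − ¼ ln(1 − 2Q).
1 − 2P − Q = 0.685715, giving −½ ln(0.685715) = 0.188647.
1 − 2Q = 0.942858, giving −¼ ln(0.942858) = 0.014710.
d = 0.188647 + 0.014710 = 0.203357.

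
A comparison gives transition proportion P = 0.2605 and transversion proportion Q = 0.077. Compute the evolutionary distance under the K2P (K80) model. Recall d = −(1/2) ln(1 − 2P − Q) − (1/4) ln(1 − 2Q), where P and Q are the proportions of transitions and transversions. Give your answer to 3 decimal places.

0.497

Under the Kimura two-parameter model, d = −½ ln(1 − 2P − Q) − ¼ ln(1 − 2Q).
1 − 2P − Q = 0.402, giving −½ ln(0.402) = 0.455652.
1 − 2Q = 0.846, giving −¼ ln(0.846) = 0.041809.
d = 0.455652 + 0.041809 = 0.497461.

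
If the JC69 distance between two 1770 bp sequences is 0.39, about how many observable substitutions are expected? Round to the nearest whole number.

538

Invert JC69: p = (3/4)(1 − e^(−4d/3)) = 0.75 × (1 − e^(-0.52)) = 0.75 × (1 − 0.594521) = 0.304109.
Expected differing sites = pL ≈ 0.304109 × 1770 = 538.27293 ≈ 538.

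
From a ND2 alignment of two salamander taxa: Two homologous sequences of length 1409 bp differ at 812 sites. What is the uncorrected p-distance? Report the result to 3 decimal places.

p = 812/1409 = 0.576295… ≈ 0.576 (to 3 d.p.).

0.576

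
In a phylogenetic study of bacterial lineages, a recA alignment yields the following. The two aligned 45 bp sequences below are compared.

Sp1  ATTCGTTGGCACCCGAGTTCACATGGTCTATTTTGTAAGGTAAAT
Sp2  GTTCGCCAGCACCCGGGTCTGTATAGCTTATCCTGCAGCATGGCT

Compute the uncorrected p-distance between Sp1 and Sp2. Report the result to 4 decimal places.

The sequences differ at 21 of 45 positions.
p = 21/45 = 0.466666… ≈ 0.4667 (to 4 d.p.).

0.4667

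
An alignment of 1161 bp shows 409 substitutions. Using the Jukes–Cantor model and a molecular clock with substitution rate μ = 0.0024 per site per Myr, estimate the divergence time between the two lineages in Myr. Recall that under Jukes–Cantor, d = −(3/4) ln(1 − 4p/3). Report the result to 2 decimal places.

99.11

p = 409/1161 ≈ 0.352283.
d = −(3/4) ln(1 − 4p/3) = −0.75 ln(1 − 0.469711) = −0.75 ln(0.530289)
  = −0.75 × (-0.634333) = 0.475750 substitutions/site.
Under a molecular clock d = 2μt, so t = d/(2μ) = 0.475750 / (2 × 0.0024) = 99.11 Myr.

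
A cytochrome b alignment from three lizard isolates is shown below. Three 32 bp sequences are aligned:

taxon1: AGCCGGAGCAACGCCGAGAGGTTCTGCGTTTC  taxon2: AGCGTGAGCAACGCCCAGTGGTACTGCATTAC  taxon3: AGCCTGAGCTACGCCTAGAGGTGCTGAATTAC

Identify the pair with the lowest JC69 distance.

taxon1–taxon2: 7/32 differ, p = 0.219, d = 0.259.
taxon1–taxon3: 7/32 differ, p = 0.219, d = 0.259.
taxon2–taxon3: 6/32 differ, p = 0.188, d = 0.216.
The smallest distance is between taxon2 and taxon3.

taxon2 and taxon3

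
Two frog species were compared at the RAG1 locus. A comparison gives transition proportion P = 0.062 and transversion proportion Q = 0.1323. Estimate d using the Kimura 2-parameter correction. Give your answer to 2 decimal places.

0.22

Under the Kimura two-parameter model, d = −½ ln(1 − 2P − Q) − ¼ ln(1 − 2Q).
1 − 2P − Q = 0.7437, giving −½ ln(0.7437) = 0.148059.
1 − 2Q = 0.7354, giving −¼ ln(0.7354) = 0.076835.
d = 0.148059 + 0.076835 = 0.224894.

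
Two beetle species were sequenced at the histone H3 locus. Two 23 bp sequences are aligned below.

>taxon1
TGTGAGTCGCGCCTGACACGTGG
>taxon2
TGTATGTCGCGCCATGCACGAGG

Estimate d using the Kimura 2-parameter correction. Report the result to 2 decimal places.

Of 23 sites, 2 differences are transitions and 4 are transversions, so P = 2/23 ≈ 0.086957 and Q = 4/23 ≈ 0.173913.
Under the Kimura two-parameter model, d = −½ ln(1 − 2P − Q) − ¼ ln(1 − 2Q).
1 − 2P − Q = 0.652173, giving −½ ln(0.652173) = 0.213723.
1 − 2Q = 0.652174, giving −¼ ln(0.652174) = 0.106861.
d = 0.213723 + 0.106861 = 0.320584.

0.32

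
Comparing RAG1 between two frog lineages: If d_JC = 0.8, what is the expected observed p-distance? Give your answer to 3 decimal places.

0.492

p = (3/4)(1 − e^(−4d/3)) = 0.75 × (1 − e^(-1.066667)) = 0.75 × (1 − 0.344154) = 0.491885.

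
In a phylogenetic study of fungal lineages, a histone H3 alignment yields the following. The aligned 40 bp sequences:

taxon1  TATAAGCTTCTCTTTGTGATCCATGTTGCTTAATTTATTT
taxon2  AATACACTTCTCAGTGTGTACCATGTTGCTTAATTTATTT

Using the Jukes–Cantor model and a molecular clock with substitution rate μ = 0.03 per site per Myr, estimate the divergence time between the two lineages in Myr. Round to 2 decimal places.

3.32

The sequences differ at 7 of 40 sites (1, 5, 6, 13, 14, 19, 20), so p = 7/40 = 0.175.
d = −(3/4) ln(1 − 4p/3) = −0.75 ln(1 − 0.233333) = −0.75 ln(0.766667)
  = −0.75 × (-0.265703) = 0.199277 substitutions/site.
Under a molecular clock d = 2μt, so t = d/(2μ) = 0.199277 / (2 × 0.03) = 3.32 Myr.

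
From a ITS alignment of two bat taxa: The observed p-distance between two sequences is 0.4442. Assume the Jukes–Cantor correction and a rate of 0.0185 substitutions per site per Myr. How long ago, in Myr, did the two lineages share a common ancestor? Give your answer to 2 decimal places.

18.19

d = −(3/4) ln(1 − 4p/3) = −0.75 ln(1 − 0.592267) = −0.75 ln(0.407733)
  = −0.75 × (-0.897143) = 0.672857 substitutions/site.
Under a molecular clock d = 2μt, so t = d/(2μ) = 0.672857 / (2 × 0.0185) = 18.19 Myr.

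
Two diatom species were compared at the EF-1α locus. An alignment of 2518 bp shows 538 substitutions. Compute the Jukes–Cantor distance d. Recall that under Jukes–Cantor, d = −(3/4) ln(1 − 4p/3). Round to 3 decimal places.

p = 538/2518 ≈ 0.213662.
d = −(3/4) ln(1 − 4p/3) = −0.75 ln(1 − 0.284883) = −0.75 ln(0.715117)
  = −0.75 × (-0.335309) = 0.251482 substitutions/site.

0.251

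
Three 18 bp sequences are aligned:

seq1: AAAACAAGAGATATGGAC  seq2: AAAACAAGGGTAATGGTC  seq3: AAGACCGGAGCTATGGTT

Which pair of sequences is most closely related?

seq1 and seq2

seq1–seq2: 4/18 differ, p = 0.222, d = 0.264.
seq1–seq3: 6/18 differ, p = 0.333, d = 0.441.
seq2–seq3: 7/18 differ, p = 0.389, d = 0.548.
The smallest distance is between seq1 and seq2.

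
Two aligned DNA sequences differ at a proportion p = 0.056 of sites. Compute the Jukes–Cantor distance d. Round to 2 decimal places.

d = −(3/4) ln(1 − 4p/3) = −0.75 ln(1 − 0.074667) = −0.75 ln(0.925333)
  = −0.75 × (-0.077602) = 0.058202 substitutions/site.

0.06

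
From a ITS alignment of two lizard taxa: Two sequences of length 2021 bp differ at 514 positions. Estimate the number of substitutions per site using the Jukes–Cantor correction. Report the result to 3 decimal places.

0.311

p = 514/2021 ≈ 0.25433.
d = −(3/4) ln(1 − 4p/3) = −0.75 ln(1 − 0.339107) = −0.75 ln(0.660893)
  = −0.75 × (-0.414163) = 0.310622 substitutions/site.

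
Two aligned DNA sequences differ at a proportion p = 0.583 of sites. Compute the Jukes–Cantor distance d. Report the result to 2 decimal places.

d = −(3/4) ln(1 − 4p/3) = −0.75 ln(1 − 0.777333) = −0.75 ln(0.222667)
  = −0.75 × (-1.502078) = 1.126559 substitutions/site.

1.13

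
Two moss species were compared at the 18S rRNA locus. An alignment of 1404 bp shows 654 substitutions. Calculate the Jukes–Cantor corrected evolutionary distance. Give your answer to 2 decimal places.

p = 654/1404 ≈ 0.465812.
d = −(3/4) ln(1 − 4p/3) = −0.75 ln(1 − 0.621083) = −0.75 ln(0.378917)
  = −0.75 × (-0.970438) = 0.727829 substitutions/site.

0.73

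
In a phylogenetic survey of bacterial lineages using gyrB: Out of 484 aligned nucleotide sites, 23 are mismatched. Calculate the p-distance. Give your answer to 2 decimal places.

0.05

p = 23/484 = 0.047520… ≈ 0.05 (to 2 d.p.).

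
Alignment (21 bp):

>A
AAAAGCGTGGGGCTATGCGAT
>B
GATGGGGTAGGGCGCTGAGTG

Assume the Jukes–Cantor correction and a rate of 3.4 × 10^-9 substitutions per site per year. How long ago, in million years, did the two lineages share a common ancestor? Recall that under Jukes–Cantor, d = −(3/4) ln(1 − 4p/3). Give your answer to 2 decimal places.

The sequences differ at 10 of 21 sites (1, 3, 4, 6, 9, 14, 15, 18, 20, 21), so p = 10/21 ≈ 0.47619.
d = −(3/4) ln(1 − 4p/3) = −0.75 ln(1 − 0.63492) = −0.75 ln(0.36508)
  = −0.75 × (-1.007639) = 0.755729 substitutions/site.
Under a molecular clock d = 2μt, so t = d/(2μ) = 0.755729 / (2 × 3.4 × 10^-9) = 111.14 million years.

111.14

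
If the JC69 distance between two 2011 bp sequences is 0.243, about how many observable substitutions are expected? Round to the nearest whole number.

Invert JC69: p = (3/4)(1 − e^(−4d/3)) = 0.75 × (1 − e^(-0.324)) = 0.75 × (1 − 0.723250) = 0.207563.
Expected differing sites = pL ≈ 0.207563 × 2011 = 417.409193 ≈ 417.

417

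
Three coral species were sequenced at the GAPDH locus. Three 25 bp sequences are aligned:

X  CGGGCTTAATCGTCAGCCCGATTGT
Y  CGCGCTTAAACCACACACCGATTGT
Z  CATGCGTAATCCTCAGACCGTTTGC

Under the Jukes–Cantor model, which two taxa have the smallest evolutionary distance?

X and Y

X–Y: 6/25 differ, p = 0.240, d = 0.289.
X–Z: 7/25 differ, p = 0.280, d = 0.351.
Y–Z: 8/25 differ, p = 0.320, d = 0.417.
The smallest distance is between X and Y.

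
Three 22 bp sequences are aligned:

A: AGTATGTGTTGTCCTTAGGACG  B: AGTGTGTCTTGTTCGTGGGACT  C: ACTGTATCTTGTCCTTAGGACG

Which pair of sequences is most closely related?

A and C

A–B: 6/22 differ, p = 0.273, d = 0.339.
A–C: 4/22 differ, p = 0.182, d = 0.208.
B–C: 6/22 differ, p = 0.273, d = 0.339.
The smallest distance is between A and C.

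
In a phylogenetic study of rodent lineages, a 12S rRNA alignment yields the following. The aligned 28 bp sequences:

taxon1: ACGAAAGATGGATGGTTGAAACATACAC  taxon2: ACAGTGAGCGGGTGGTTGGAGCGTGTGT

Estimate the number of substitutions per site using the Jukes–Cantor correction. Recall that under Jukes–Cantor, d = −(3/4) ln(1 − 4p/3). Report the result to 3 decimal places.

The sequences differ at 15 of 28 sites, so p = 15/28 ≈ 0.535714.
d = −(3/4) ln(1 − 4p/3) = −0.75 ln(1 − 0.714285) = −0.75 ln(0.285715)
  = −0.75 × (-1.252760) = 0.939570 substitutions/site.

0.940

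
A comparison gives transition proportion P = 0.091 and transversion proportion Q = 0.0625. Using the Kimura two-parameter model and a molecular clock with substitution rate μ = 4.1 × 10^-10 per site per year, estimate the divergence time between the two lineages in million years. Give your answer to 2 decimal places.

Under the Kimura two-parameter model, d = −½ ln(1 − 2P − Q) − ¼ ln(1 − 2Q).
1 − 2P − Q = 0.7555, giving −½ ln(0.7555) = 0.140188.
1 − 2Q = 0.875, giving −¼ ln(0.875) = 0.033383.
d = 0.140188 + 0.033383 = 0.173571.
Under a molecular clock d = 2μt, so t = d/(2μ) = 0.173571 / (2 × 4.1 × 10^-10) = 211.67 million years.

211.67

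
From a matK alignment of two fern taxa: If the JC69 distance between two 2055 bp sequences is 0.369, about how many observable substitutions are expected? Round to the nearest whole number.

599

Invert JC69: p = (3/4)(1 − e^(−4d/3)) = 0.75 × (1 − e^(-0.492)) = 0.75 × (1 − 0.611402) = 0.291449.
Expected differing sites = pL ≈ 0.291449 × 2055 = 598.927695 ≈ 599.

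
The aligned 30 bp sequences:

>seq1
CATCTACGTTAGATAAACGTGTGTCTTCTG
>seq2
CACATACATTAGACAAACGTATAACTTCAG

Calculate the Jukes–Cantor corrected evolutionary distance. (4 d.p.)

The sequences differ at 8 of 30 sites (3, 4, 8, 14, 21, 23, 24, 29), so p = 8/30 ≈ 0.266667.
d = −(3/4) ln(1 − 4p/3) = −0.75 ln(1 − 0.355556) = −0.75 ln(0.644444)
  = −0.75 × (-0.439367) = 0.329525 substitutions/site.

0.3295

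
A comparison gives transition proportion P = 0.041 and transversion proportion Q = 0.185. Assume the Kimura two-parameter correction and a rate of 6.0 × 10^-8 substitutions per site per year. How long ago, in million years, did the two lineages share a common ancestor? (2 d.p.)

Under the Kimura two-parameter model, d = −½ ln(1 − 2P − Q) − ¼ ln(1 − 2Q).
1 − 2P − Q = 0.733, giving −½ ln(0.733) = 0.155305.
1 − 2Q = 0.63, giving −¼ ln(0.63) = 0.115509.
d = 0.155305 + 0.115509 = 0.270814.
Under a molecular clock d = 2μt, so t = d/(2μ) = 0.270814 / (2 × 6.0 × 10^-8) = 2.26 million years.

2.26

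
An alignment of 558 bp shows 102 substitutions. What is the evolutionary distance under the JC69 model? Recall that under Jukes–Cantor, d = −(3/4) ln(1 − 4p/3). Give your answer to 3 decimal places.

0.210

p = 102/558 ≈ 0.182796.
d = −(3/4) ln(1 − 4p/3) = −0.75 ln(1 − 0.243728) = −0.75 ln(0.756272)
  = −0.75 × (-0.279354) = 0.209516 substitutions/site.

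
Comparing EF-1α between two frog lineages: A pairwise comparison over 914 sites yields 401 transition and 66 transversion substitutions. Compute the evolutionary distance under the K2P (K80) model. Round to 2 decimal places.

P = 401/914 ≈ 0.438731 and Q = 66/914 ≈ 0.07221.
Under the Kimura two-parameter model, d = −½ ln(1 − 2P − Q) − ¼ ln(1 − 2Q).
1 − 2P − Q = 0.050328, giving −½ ln(0.050328) = 1.494597.
1 − 2Q = 0.85558, giving −¼ ln(0.85558) = 0.038994.
d = 1.494597 + 0.038994 = 1.533591.

1.53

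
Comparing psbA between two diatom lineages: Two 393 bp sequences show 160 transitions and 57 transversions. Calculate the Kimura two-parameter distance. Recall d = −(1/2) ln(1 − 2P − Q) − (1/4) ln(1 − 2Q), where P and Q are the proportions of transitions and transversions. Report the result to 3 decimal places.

P = 160/393 ≈ 0.407125 and Q = 57/393 ≈ 0.145038.
Under the Kimura two-parameter model, d = −½ ln(1 − 2P − Q) − ¼ ln(1 − 2Q).
1 − 2P − Q = 0.040712, giving −½ ln(0.040712) = 1.600616.
1 − 2Q = 0.709924, giving −¼ ln(0.709924) = 0.085649.
d = 1.600616 + 0.085649 = 1.686265.

1.686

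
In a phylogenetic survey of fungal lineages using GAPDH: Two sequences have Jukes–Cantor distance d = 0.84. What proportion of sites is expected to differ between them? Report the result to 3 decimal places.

0.505

p = (3/4)(1 − e^(−4d/3)) = 0.75 × (1 − e^(-1.12)) = 0.75 × (1 − 0.326280) = 0.505290.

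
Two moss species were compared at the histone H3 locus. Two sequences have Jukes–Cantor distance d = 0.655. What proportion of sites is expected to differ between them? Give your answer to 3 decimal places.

0.437

p = (3/4)(1 − e^(−4d/3)) = 0.75 × (1 − e^(-0.873333)) = 0.75 × (1 − 0.417558) = 0.436832.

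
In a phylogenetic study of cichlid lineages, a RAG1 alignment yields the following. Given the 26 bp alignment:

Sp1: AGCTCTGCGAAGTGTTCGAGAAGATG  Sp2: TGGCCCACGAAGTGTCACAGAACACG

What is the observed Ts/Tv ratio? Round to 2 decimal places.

1.00

Transitions are A↔G and C↔T; transversions are all other mismatches.
Transitions: 5. Transversions: 5.
R = 5/5 = 1.00.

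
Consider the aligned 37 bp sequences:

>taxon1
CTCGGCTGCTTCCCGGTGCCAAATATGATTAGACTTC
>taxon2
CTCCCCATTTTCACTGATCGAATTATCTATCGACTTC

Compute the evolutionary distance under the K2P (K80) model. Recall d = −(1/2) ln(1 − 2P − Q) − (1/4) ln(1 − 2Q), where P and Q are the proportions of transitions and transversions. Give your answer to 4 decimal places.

0.6366

Of 37 sites, 1 differences are transitions and 14 are transversions, so P = 1/37 ≈ 0.027027 and Q = 14/37 ≈ 0.378378.
Under the Kimura two-parameter model, d = −½ ln(1 − 2P − Q) − ¼ ln(1 − 2Q).
1 − 2P − Q = 0.567568, giving −½ ln(0.567568) = 0.283197.
1 − 2Q = 0.243244, giving −¼ ln(0.243244) = 0.353423.
d = 0.283197 + 0.353423 = 0.636620.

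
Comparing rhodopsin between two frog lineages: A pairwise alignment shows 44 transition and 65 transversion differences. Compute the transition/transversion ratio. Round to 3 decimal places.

R = 44/65 = 0.676923… ≈ 0.677 (to 3 d.p.).

0.677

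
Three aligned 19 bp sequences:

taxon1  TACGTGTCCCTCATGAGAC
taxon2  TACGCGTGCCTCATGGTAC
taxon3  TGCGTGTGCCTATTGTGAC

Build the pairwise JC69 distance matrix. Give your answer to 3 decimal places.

taxon1–taxon2: 4/19 sites differ → p ≈ 0.210526, d = −0.75 ln(1 − 0.280701) = 0.247109 ≈ 0.247.
taxon1–taxon3: 5/19 sites differ → p ≈ 0.263158, d = −0.75 ln(1 − 0.350877) = 0.324100 ≈ 0.324.
taxon2–taxon3: 6/19 sites differ → p ≈ 0.315789, d = −0.75 ln(1 − 0.421052) = 0.409907 ≈ 0.410.

d(taxon1,taxon2) = 0.247, d(taxon1,taxon3) = 0.324, d(taxon2,taxon3) = 0.410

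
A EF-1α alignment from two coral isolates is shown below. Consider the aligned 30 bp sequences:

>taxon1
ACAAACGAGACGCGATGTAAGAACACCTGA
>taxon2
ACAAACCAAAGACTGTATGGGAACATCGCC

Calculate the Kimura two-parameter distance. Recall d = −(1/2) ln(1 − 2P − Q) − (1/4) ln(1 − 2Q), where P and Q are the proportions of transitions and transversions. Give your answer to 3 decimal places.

0.677

Of 30 sites, 7 differences are transitions and 6 are transversions, so P = 7/30 ≈ 0.233333 and Q = 6/30 = 0.2.
Under the Kimura two-parameter model, d = −½ ln(1 − 2P − Q) − ¼ ln(1 − 2Q).
1 − 2P − Q = 0.333334, giving −½ ln(0.333334) = 0.549305.
1 − 2Q = 0.6, giving −¼ ln(0.6) = 0.127706.
d = 0.549305 + 0.127706 = 0.677011.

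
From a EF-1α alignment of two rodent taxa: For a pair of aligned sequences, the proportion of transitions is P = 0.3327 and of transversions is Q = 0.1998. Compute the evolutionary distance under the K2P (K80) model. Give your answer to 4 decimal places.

1.1295

Under the Kimura two-parameter model, d = −½ ln(1 − 2P − Q) − ¼ ln(1 − 2Q).
1 − 2P − Q = 0.1348, giving −½ ln(0.1348) = 1.001982.
1 − 2Q = 0.6004, giving −¼ ln(0.6004) = 0.127540.
d = 1.001982 + 0.127540 = 1.129522.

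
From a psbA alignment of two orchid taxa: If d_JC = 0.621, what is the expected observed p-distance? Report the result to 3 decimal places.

p = (3/4)(1 − e^(−4d/3)) = 0.75 × (1 − e^(-0.828)) = 0.75 × (1 − 0.436922) = 0.422309.

0.422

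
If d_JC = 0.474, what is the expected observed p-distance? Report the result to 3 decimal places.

p = (3/4)(1 − e^(−4d/3)) = 0.75 × (1 − e^(-0.632)) = 0.75 × (1 − 0.531528) = 0.351354.

0.351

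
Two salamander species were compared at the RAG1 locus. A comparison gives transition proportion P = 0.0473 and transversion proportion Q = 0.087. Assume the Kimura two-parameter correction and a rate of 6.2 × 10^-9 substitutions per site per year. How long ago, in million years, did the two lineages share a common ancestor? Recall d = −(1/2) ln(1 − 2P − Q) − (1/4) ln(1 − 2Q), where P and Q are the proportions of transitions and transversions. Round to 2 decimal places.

11.93

Under the Kimura two-parameter model, d = −½ ln(1 − 2P − Q) − ¼ ln(1 − 2Q).
1 − 2P − Q = 0.8184, giving −½ ln(0.8184) = 0.100202.
1 − 2Q = 0.826, giving −¼ ln(0.826) = 0.047790.
d = 0.100202 + 0.047790 = 0.147992.
Under a molecular clock d = 2μt, so t = d/(2μ) = 0.147992 / (2 × 6.2 × 10^-9) = 11.93 million years.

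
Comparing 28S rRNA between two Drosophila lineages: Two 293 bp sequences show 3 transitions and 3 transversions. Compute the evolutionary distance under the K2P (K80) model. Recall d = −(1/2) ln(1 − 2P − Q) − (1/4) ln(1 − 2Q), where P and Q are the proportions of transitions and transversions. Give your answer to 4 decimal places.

0.0208

P = 3/293 ≈ 0.010239 and Q = 3/293 ≈ 0.010239.
Under the Kimura two-parameter model, d = −½ ln(1 − 2P − Q) − ¼ ln(1 − 2Q).
1 − 2P − Q = 0.969283, giving −½ ln(0.969283) = 0.015599.
1 − 2Q = 0.979522, giving −¼ ln(0.979522) = 0.005173.
d = 0.015599 + 0.005173 = 0.020772.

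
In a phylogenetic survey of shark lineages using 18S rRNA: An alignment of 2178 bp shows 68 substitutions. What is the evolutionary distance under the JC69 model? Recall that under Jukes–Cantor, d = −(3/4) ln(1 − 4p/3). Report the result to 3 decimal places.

0.032

p = 68/2178 ≈ 0.031221.
d = −(3/4) ln(1 − 4p/3) = −0.75 ln(1 − 0.041628) = −0.75 ln(0.958372)
  = −0.75 × (-0.042519) = 0.031889 substitutions/site.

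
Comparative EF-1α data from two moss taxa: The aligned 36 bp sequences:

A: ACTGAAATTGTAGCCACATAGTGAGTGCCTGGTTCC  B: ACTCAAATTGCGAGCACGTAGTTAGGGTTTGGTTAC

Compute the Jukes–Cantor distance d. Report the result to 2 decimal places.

The sequences differ at 11 of 36 sites, so p = 11/36 ≈ 0.305556.
d = −(3/4) ln(1 − 4p/3) = −0.75 ln(1 − 0.407408) = −0.75 ln(0.592592)
  = −0.75 × (-0.523249) = 0.392437 substitutions/site.

0.39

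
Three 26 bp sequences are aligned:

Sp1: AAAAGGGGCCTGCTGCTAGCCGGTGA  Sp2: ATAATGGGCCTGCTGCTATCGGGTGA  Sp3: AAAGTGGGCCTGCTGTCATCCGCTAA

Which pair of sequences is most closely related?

Sp1–Sp2: 4/26 differ, p = 0.154, d = 0.172.
Sp1–Sp3: 7/26 differ, p = 0.269, d = 0.334.
Sp2–Sp3: 7/26 differ, p = 0.269, d = 0.334.
The smallest distance is between Sp1 and Sp2.

Sp1 and Sp2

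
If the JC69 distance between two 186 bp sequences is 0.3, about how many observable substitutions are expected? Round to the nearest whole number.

Invert JC69: p = (3/4)(1 − e^(−4d/3)) = 0.75 × (1 − e^(-0.4)) = 0.75 × (1 − 0.670320) = 0.247260.
Expected differing sites = pL ≈ 0.247260 × 186 = 45.99036 ≈ 46.

46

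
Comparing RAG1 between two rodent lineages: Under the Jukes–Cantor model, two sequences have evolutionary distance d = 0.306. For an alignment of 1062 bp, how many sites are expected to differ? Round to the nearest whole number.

267

Invert JC69: p = (3/4)(1 − e^(−4d/3)) = 0.75 × (1 − e^(-0.408)) = 0.75 × (1 − 0.664979) = 0.251266.
Expected differing sites = pL ≈ 0.251266 × 1062 = 266.844492 ≈ 267.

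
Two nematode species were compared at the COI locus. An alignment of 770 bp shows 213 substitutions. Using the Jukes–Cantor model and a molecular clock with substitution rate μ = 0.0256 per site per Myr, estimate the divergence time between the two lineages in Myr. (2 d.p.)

p = 213/770 ≈ 0.276623.
d = −(3/4) ln(1 − 4p/3) = −0.75 ln(1 − 0.368831) = −0.75 ln(0.631169)
  = −0.75 × (-0.460182) = 0.345137 substitutions/site.
Under a molecular clock d = 2μt, so t = d/(2μ) = 0.345137 / (2 × 0.0256) = 6.74 Myr.

6.74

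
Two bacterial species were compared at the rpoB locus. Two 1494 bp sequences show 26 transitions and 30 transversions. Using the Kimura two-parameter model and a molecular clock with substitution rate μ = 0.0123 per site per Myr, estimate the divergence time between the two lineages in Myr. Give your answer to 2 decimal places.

P = 26/1494 ≈ 0.017403 and Q = 30/1494 ≈ 0.02008.
Under the Kimura two-parameter model, d = −½ ln(1 − 2P − Q) − ¼ ln(1 − 2Q).
1 − 2P − Q = 0.945114, giving −½ ln(0.945114) = 0.028225.
1 − 2Q = 0.95984, giving −¼ ln(0.95984) = 0.010247.
d = 0.028225 + 0.010247 = 0.038472.
Under a molecular clock d = 2μt, so t = d/(2μ) = 0.038472 / (2 × 0.0123) = 1.56 Myr.

1.56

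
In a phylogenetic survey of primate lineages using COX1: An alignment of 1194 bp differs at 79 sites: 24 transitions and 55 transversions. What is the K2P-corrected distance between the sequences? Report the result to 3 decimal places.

0.069

P = 24/1194 ≈ 0.020101 and Q = 55/1194 ≈ 0.046064.
Under the Kimura two-parameter model, d = −½ ln(1 − 2P − Q) − ¼ ln(1 − 2Q).
1 − 2P − Q = 0.913734, giving −½ ln(0.913734) = 0.045108.
1 − 2Q = 0.907872, giving −¼ ln(0.907872) = 0.024163.
d = 0.045108 + 0.024163 = 0.069271.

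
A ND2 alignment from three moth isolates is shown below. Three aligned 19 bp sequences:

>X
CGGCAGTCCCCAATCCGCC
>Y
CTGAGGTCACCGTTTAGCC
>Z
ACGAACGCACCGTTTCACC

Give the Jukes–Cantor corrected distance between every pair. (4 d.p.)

d(X,Y) = 0.6181, d(X,Z) = 0.9074, d(Y,Z) = 0.5068

X–Y: 8/19 sites differ → p ≈ 0.421053, d = −0.75 ln(1 − 0.561404) = 0.618132 ≈ 0.6181.
X–Z: 10/19 sites differ → p ≈ 0.526316, d = −0.75 ln(1 − 0.701755) = 0.907380 ≈ 0.9074.
Y–Z: 7/19 sites differ → p ≈ 0.368421, d = −0.75 ln(1 − 0.491228) = 0.506816 ≈ 0.5068.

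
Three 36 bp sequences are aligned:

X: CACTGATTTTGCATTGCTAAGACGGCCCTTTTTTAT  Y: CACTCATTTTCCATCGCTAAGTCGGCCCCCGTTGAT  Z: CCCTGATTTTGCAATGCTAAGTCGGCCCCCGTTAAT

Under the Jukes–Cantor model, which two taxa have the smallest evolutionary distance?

X–Y: 8/36 differ, p = 0.222, d = 0.264.
X–Z: 7/36 differ, p = 0.194, d = 0.225.
Y–Z: 6/36 differ, p = 0.167, d = 0.188.
The smallest distance is between Y and Z.

Y and Z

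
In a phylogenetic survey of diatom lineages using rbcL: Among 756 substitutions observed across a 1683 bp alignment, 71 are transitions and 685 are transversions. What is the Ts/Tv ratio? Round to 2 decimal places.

0.10

R = 71/685 = 0.103649… ≈ 0.10 (to 2 d.p.).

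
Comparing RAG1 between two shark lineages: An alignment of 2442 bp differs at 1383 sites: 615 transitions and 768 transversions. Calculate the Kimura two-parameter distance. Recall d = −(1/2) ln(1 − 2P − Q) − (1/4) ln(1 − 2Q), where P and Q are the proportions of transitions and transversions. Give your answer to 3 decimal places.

1.100

P = 615/2442 ≈ 0.251843 and Q = 768/2442 ≈ 0.314496.
Under the Kimura two-parameter model, d = −½ ln(1 − 2P − Q) − ¼ ln(1 − 2Q).
1 − 2P − Q = 0.181818, giving −½ ln(0.181818) = 0.852375.
1 − 2Q = 0.371008, giving −¼ ln(0.371008) = 0.247883.
d = 0.852375 + 0.247883 = 1.100258.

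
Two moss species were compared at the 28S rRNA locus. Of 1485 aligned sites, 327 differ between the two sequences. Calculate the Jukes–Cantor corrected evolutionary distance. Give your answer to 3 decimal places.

p = 327/1485 ≈ 0.220202.
d = −(3/4) ln(1 − 4p/3) = −0.75 ln(1 − 0.293603) = −0.75 ln(0.706397)
  = −0.75 × (-0.347578) = 0.260684 substitutions/site.

0.261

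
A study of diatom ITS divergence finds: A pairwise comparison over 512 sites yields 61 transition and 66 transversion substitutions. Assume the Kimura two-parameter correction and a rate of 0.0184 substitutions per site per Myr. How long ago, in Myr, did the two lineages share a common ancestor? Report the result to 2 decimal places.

P = 61/512 ≈ 0.119141 and Q = 66/512 ≈ 0.128906.
Under the Kimura two-parameter model, d = −½ ln(1 − 2P − Q) − ¼ ln(1 − 2Q).
1 − 2P − Q = 0.632812, giving −½ ln(0.632812) = 0.228791.
1 − 2Q = 0.742188, giving −¼ ln(0.742188) = 0.074538.
d = 0.228791 + 0.074538 = 0.303329.
Under a molecular clock d = 2μt, so t = d/(2μ) = 0.303329 / (2 × 0.0184) = 8.24 Myr.

8.24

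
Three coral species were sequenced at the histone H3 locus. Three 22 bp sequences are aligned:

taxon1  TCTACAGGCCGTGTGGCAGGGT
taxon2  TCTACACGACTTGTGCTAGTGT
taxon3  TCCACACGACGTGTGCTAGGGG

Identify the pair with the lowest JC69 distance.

taxon1–taxon2: 6/22 differ, p = 0.273, d = 0.339.
taxon1–taxon3: 6/22 differ, p = 0.273, d = 0.339.
taxon2–taxon3: 4/22 differ, p = 0.182, d = 0.208.
The smallest distance is between taxon2 and taxon3.

taxon2 and taxon3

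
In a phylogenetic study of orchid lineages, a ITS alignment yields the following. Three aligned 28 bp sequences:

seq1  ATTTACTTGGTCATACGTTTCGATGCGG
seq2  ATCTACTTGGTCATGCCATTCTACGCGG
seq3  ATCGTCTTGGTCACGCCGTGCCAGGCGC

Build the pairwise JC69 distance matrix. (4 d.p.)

d(seq1,seq2) = 0.2524, d(seq1,seq3) = 0.5565, d(seq2,seq3) = 0.3597

seq1–seq2: 6/28 sites differ → p ≈ 0.214286, d = −0.75 ln(1 − 0.285715) = 0.252355 ≈ 0.2524.
seq1–seq3: 11/28 sites differ → p ≈ 0.392857, d = −0.75 ln(1 − 0.523809) = 0.556452 ≈ 0.5565.
seq2–seq3: 8/28 sites differ → p ≈ 0.285714, d = −0.75 ln(1 − 0.380952) = 0.359679 ≈ 0.3597.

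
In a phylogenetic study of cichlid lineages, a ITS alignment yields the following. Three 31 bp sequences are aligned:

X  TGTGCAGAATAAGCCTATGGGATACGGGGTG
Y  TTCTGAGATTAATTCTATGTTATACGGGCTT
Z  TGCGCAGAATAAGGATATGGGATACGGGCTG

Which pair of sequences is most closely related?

X and Z

X–Y: 11/31 differ, p = 0.355, d = 0.481.
X–Z: 4/31 differ, p = 0.129, d = 0.142.
Y–Z: 10/31 differ, p = 0.323, d = 0.422.
The smallest distance is between X and Z.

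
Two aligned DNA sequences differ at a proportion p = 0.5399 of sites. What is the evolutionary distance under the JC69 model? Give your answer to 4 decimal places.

d = −(3/4) ln(1 − 4p/3) = −0.75 ln(1 − 0.719867) = −0.75 ln(0.280133)
  = −0.75 × (-1.272491) = 0.954368 substitutions/site.

0.9544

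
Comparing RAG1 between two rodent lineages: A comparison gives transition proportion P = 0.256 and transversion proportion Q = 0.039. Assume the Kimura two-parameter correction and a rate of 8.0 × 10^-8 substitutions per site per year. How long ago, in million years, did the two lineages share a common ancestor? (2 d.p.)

2.63

Under the Kimura two-parameter model, d = −½ ln(1 − 2P − Q) − ¼ ln(1 − 2Q).
1 − 2P − Q = 0.449, giving −½ ln(0.449) = 0.400366.
1 − 2Q = 0.922, giving −¼ ln(0.922) = 0.020303.
d = 0.400366 + 0.020303 = 0.420669.
Under a molecular clock d = 2μt, so t = d/(2μ) = 0.420669 / (2 × 8.0 × 10^-8) = 2.63 million years.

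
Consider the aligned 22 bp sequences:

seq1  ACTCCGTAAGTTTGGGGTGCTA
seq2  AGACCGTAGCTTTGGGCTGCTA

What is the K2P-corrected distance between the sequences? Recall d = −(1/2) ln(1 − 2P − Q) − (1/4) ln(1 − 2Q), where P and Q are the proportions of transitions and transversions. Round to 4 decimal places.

Of 22 sites, 1 differences are transitions and 4 are transversions, so P = 1/22 ≈ 0.045455 and Q = 4/22 ≈ 0.181818.
Under the Kimura two-parameter model, d = −½ ln(1 − 2P − Q) − ¼ ln(1 − 2Q).
1 − 2P − Q = 0.727272, giving −½ ln(0.727272) = 0.159227.
1 − 2Q = 0.636364, giving −¼ ln(0.636364) = 0.112996.
d = 0.159227 + 0.112996 = 0.272223.

0.2722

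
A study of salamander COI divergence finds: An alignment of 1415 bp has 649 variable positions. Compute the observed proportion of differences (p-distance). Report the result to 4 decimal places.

p = 649/1415 = 0.458657… ≈ 0.4587 (to 4 d.p.).

0.4587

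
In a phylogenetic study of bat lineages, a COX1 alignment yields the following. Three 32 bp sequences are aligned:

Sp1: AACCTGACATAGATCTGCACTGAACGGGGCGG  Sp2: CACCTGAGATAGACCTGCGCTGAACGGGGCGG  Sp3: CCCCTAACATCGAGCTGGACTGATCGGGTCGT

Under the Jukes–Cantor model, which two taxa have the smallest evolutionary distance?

Sp1 and Sp2

Sp1–Sp2: 4/32 differ, p = 0.125, d = 0.137.
Sp1–Sp3: 9/32 differ, p = 0.281, d = 0.353.
Sp2–Sp3: 10/32 differ, p = 0.313, d = 0.404.
The smallest distance is between Sp1 and Sp2.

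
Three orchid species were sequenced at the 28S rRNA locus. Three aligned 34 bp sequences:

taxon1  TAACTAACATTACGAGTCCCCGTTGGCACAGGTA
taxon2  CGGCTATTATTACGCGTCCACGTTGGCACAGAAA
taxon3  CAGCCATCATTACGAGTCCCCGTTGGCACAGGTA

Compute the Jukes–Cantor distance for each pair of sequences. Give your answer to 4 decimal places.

taxon1–taxon2: 9/34 sites differ → p ≈ 0.264706, d = −0.75 ln(1 − 0.352941) = 0.326488 ≈ 0.3265.
taxon1–taxon3: 4/34 sites differ → p ≈ 0.117647, d = −0.75 ln(1 − 0.156863) = 0.127969 ≈ 0.1280.
taxon2–taxon3: 7/34 sites differ → p ≈ 0.205882, d = −0.75 ln(1 − 0.274509) = 0.240680 ≈ 0.2407.

d(taxon1,taxon2) = 0.3265, d(taxon1,taxon3) = 0.1280, d(taxon2,taxon3) = 0.2407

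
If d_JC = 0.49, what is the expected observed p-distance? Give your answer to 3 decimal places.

0.360

p = (3/4)(1 − e^(−4d/3)) = 0.75 × (1 − e^(-0.653333)) = 0.75 × (1 − 0.520309) = 0.359768.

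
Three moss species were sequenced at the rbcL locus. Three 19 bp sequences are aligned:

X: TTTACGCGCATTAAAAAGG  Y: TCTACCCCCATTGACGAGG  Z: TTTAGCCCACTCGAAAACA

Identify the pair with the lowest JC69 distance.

X and Y

X–Y: 6/19 differ, p = 0.316, d = 0.410.
X–Z: 9/19 differ, p = 0.474, d = 0.749.
Y–Z: 9/19 differ, p = 0.474, d = 0.749.
The smallest distance is between X and Y.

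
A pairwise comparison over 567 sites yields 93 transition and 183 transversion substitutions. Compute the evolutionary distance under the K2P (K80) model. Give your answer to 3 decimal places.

0.785

P = 93/567 ≈ 0.164021 and Q = 183/567 ≈ 0.322751.
Under the Kimura two-parameter model, d = −½ ln(1 − 2P − Q) − ¼ ln(1 − 2Q).
1 − 2P − Q = 0.349207, giving −½ ln(0.349207) = 0.526045.
1 − 2Q = 0.354498, giving −¼ ln(0.354498) = 0.259263.
d = 0.526045 + 0.259263 = 0.785308.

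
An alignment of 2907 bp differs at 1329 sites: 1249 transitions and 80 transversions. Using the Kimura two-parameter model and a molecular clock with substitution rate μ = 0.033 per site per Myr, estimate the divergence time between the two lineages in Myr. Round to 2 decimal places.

16.72

P = 1249/2907 ≈ 0.429653 and Q = 80/2907 ≈ 0.02752.
Under the Kimura two-parameter model, d = −½ ln(1 − 2P − Q) − ¼ ln(1 − 2Q).
1 − 2P − Q = 0.113174, giving −½ ln(0.113174) = 1.089414.
1 − 2Q = 0.94496, giving −¼ ln(0.94496) = 0.014153.
d = 1.089414 + 0.014153 = 1.103567.
Under a molecular clock d = 2μt, so t = d/(2μ) = 1.103567 / (2 × 0.033) = 16.72 Myr.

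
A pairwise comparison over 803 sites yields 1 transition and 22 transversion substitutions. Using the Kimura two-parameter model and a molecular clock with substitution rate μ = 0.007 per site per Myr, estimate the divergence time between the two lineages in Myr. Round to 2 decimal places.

2.09

P = 1/803 ≈ 0.001245 and Q = 22/803 ≈ 0.027397.
Under the Kimura two-parameter model, d = −½ ln(1 − 2P − Q) − ¼ ln(1 − 2Q).
1 − 2P − Q = 0.970113, giving −½ ln(0.970113) = 0.015171.
1 − 2Q = 0.945206, giving −¼ ln(0.945206) = 0.014088.
d = 0.015171 + 0.014088 = 0.029259.
Under a molecular clock d = 2μt, so t = d/(2μ) = 0.029259 / (2 × 0.007) = 2.09 Myr.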